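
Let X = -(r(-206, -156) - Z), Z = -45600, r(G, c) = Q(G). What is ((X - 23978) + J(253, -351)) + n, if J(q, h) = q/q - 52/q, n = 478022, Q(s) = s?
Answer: 103388651/253 ≈ 4.0865e+5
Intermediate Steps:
r(G, c) = G
J(q, h) = 1 - 52/q
X = -45394 (X = -(-206 - 1*(-45600)) = -(-206 + 45600) = -1*45394 = -45394)
((X - 23978) + J(253, -351)) + n = ((-45394 - 23978) + (-52 + 253)/253) + 478022 = (-69372 + (1/253)*201) + 478022 = (-69372 + 201/253) + 478022 = -17550915/253 + 478022 = 103388651/253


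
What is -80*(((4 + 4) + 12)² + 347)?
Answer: -59760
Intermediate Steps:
-80*(((4 + 4) + 12)² + 347) = -80*((8 + 12)² + 347) = -80*(20² + 347) = -80*(400 + 347) = -80*747 = -59760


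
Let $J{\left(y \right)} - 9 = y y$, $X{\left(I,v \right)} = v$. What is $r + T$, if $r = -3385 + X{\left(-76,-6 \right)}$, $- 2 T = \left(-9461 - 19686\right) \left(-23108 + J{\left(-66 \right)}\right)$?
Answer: $- \frac{546309003}{2} \approx -2.7315 \cdot 10^{8}$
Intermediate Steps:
$J{\left(y \right)} = 9 + y^{2}$ ($J{\left(y \right)} = 9 + y y = 9 + y^{2}$)
$T = - \frac{546302221}{2}$ ($T = - \frac{\left(-9461 - 19686\right) \left(-23108 + \left(9 + \left(-66\right)^{2}\right)\right)}{2} = - \frac{\left(-29147\right) \left(-23108 + \left(9 + 4356\right)\right)}{2} = - \frac{\left(-29147\right) \left(-23108 + 4365\right)}{2} = - \frac{\left(-29147\right) \left(-18743\right)}{2} = \left(- \frac{1}{2}\right) 546302221 = - \frac{546302221}{2} \approx -2.7315 \cdot 10^{8}$)
$r = -3391$ ($r = -3385 - 6 = -3391$)
$r + T = -3391 - \frac{546302221}{2} = - \frac{546309003}{2}$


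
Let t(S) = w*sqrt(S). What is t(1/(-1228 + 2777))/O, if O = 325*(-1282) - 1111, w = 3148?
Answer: -3148*sqrt(1549)/647111789 ≈ -0.00019146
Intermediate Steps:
O = -417761 (O = -416650 - 1111 = -417761)
t(S) = 3148*sqrt(S)
t(1/(-1228 + 2777))/O = (3148*sqrt(1/(-1228 + 2777)))/(-417761) = (3148*sqrt(1/1549))*(-1/417761) = (3148*(sqrt(1549)/1549))*(-1/417761) = (3148*sqrt(1549)/1549)*(-1/417761) = -3148*sqrt(1549)/647111789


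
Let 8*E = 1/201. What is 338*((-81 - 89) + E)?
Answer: -46197671/804 ≈ -57460.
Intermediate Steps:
E = 1/1608 (E = (⅛)/201 = (⅛)*(1/201) = 1/1608 ≈ 0.00062189)
338*((-81 - 89) + E) = 338*((-81 - 89) + 1/1608) = 338*(-170 + 1/1608) = 338*(-273359/1608) = -46197671/804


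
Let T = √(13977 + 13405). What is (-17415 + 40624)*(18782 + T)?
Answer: 435911438 + 23209*√27382 ≈ 4.3975e+8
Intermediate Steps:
T = √27382 ≈ 165.48
(-17415 + 40624)*(18782 + T) = (-17415 + 40624)*(18782 + √27382) = 23209*(18782 + √27382) = 435911438 + 23209*√27382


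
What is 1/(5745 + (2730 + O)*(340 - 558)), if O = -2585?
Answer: -1/25865 ≈ -3.8662e-5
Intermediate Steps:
1/(5745 + (2730 + O)*(340 - 558)) = 1/(5745 + (2730 - 2585)*(340 - 558)) = 1/(5745 + 145*(-218)) = 1/(5745 - 31610) = 1/(-25865) = -1/25865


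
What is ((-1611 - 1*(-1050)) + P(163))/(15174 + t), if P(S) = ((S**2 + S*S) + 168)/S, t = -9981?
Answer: -38137/846459 ≈ -0.045055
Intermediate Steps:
P(S) = (168 + 2*S**2)/S (P(S) = ((S**2 + S**2) + 168)/S = (2*S**2 + 168)/S = (168 + 2*S**2)/S)
((-1611 - 1*(-1050)) + P(163))/(15174 + t) = ((-1611 - 1*(-1050)) + (2*163 + 168/163))/(15174 - 9981) = ((-1611 + 1050) + (326 + 168*(1/163)))/5193 = (-561 + (326 + 168/163))*(1/5193) = (-561 + 53306/163)*(1/5193) = -38137/163*1/5193 = -38137/846459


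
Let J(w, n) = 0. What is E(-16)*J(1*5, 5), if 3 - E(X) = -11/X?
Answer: 0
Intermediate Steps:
E(X) = 3 + 11/X (E(X) = 3 - (-11)/X = 3 + 11/X)
E(-16)*J(1*5, 5) = (3 + 11/(-16))*0 = (3 + 11*(-1/16))*0 = (3 - 11/16)*0 = (37/16)*0 = 0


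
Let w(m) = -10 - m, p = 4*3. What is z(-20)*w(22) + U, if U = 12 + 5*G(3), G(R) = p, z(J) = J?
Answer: 712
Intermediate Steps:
p = 12
G(R) = 12
U = 72 (U = 12 + 5*12 = 12 + 60 = 72)
z(-20)*w(22) + U = -20*(-10 - 1*22) + 72 = -20*(-10 - 22) + 72 = -20*(-32) + 72 = 640 + 72 = 712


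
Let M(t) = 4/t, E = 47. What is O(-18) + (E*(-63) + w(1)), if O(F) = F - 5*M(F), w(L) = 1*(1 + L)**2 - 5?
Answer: -26810/9 ≈ -2978.9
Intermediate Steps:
w(L) = -5 + (1 + L)**2 (w(L) = (1 + L)**2 - 5 = -5 + (1 + L)**2)
O(F) = F - 20/F
O(-18) + (E*(-63) + w(1)) = (-18 - 20/(-18)) + (47*(-63) + (-5 + (1 + 1)**2)) = (-18 - 20*(-1/18)) + (-2961 + (-5 + 2**2)) = (-18 + 10/9) + (-2961 + (-5 + 4)) = -152/9 + (-2961 - 1) = -152/9 - 2962 = -26810/9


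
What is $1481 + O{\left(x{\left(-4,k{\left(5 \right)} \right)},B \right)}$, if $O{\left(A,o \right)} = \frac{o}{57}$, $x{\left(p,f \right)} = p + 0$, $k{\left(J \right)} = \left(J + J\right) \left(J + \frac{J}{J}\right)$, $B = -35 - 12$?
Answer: $\frac{84370}{57} \approx 1480.2$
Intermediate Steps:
$B = -47$ ($B = -35 - 12 = -47$)
$k{\left(J \right)} = 2 J \left(1 + J\right)$ ($k{\left(J \right)} = 2 J \left(J + 1\right) = 2 J \left(1 + J\right)$)
$x{\left(p,f \right)} = p$
$O{\left(A,o \right)} = \frac{o}{57}$ ($O{\left(A,o \right)} = o \frac{1}{57} = \frac{o}{57}$)
$1481 + O{\left(x{\left(-4,k{\left(5 \right)} \right)},B \right)} = 1481 + \frac{1}{57} \left(-47\right) = 1481 - \frac{47}{57} = \frac{84370}{57}$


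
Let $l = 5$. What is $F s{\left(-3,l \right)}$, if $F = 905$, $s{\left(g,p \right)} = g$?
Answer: $-2715$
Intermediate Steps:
$F s{\left(-3,l \right)} = 905 \left(-3\right) = -2715$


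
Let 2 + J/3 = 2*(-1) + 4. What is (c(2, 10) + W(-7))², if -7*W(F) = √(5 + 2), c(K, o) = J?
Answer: ⅐ ≈ 0.14286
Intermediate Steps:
J = 0 (J = -6 + 3*(2*(-1) + 4) = -6 + 3*(-2 + 4) = -6 + 3*2 = -6 + 6 = 0)
c(K, o) = 0
W(F) = -√7/7 (W(F) = -√(5 + 2)/7 = -√7/7)
(c(2, 10) + W(-7))² = (0 - √7/7)² = (-√7/7)² = ⅐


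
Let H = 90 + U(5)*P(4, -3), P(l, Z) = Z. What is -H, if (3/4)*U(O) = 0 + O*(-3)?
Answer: -150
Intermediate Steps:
U(O) = -4*O (U(O) = 4*(0 + O*(-3))/3 = 4*(0 - 3*O)/3 = 4*(-3*O)/3 = -4*O)
H = 150 (H = 90 - 4*5*(-3) = 90 - 20*(-3) = 90 + 60 = 150)
-H = -1*150 = -150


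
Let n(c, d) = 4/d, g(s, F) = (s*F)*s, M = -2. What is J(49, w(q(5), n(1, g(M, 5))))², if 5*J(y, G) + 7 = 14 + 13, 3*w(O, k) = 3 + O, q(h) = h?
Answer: 16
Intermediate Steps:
g(s, F) = F*s² (g(s, F) = (F*s)*s = F*s²)
w(O, k) = 1 + O/3 (w(O, k) = (3 + O)/3 = 1 + O/3)
J(y, G) = 4 (J(y, G) = -7/5 + (14 + 13)/5 = -7/5 + (⅕)*27 = -7/5 + 27/5 = 4)
J(49, w(q(5), n(1, g(M, 5))))² = 4² = 16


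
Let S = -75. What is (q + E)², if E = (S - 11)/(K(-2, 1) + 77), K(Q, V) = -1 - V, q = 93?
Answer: 47458321/5625 ≈ 8437.0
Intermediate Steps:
E = -86/75 (E = (-75 - 11)/((-1 - 1*1) + 77) = -86/((-1 - 1) + 77) = -86/(-2 + 77) = -86/75 ≈ -1.1467)
(q + E)² = (93 - 86/75)² = (6889/75)² = 47458321/5625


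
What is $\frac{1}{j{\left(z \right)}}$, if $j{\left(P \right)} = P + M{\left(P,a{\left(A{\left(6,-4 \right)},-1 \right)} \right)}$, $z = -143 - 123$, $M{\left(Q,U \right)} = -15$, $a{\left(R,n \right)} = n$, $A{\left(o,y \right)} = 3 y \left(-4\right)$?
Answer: $- \frac{1}{281} \approx -0.0035587$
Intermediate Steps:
$A{\left(o,y \right)} = - 12 y$
$z = -266$
$j{\left(P \right)} = -15 + P$ ($j{\left(P \right)} = P - 15 = -15 + P$)
$\frac{1}{j{\left(z \right)}} = \frac{1}{-15 - 266} = \frac{1}{-281} = - \frac{1}{281}$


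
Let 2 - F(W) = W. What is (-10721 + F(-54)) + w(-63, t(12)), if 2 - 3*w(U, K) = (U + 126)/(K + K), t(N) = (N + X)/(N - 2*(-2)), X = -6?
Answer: -32077/3 ≈ -10692.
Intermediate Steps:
F(W) = 2 - W
t(N) = (-6 + N)/(4 + N) (t(N) = (N - 6)/(N - 2*(-2)) = (-6 + N)/(N + 4) = (-6 + N)/(4 + N))
w(U, K) = ⅔ - (126 + U)/(6*K) (w(U, K) = ⅔ - (U + 126)/(3*(K + K)) = ⅔ - (126 + U)/(3*(2*K)) = ⅔ - (126 + U)*1/(2*K)/3 = ⅔ - (126 + U)/(6*K))
(-10721 + F(-54)) + w(-63, t(12)) = (-10721 + (2 - 1*(-54))) + (-126 - 1*(-63) + 4*((-6 + 12)/(4 + 12)))/(6*(((-6 + 12)/(4 + 12)))) = (-10721 + (2 + 54)) + (-126 + 63 + 4*(6/16))/(6*((6/16))) = (-10721 + 56) + (-126 + 63 + 4*((1/16)*6))/(6*(((1/16)*6))) = -10665 + (-126 + 63 + 4*(3/8))/(6*(3/8)) = -10665 + (⅙)*(8/3)*(-126 + 63 + 3/2) = -10665 + (⅙)*(8/3)*(-123/2) = -10665 - 82/3 = -32077/3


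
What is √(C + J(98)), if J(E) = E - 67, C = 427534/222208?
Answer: √1587568094/6944 ≈ 5.7379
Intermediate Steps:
C = 213767/111104 (C = 427534*(1/222208) = 213767/111104 ≈ 1.9240)
J(E) = -67 + E
√(C + J(98)) = √(213767/111104 + (-67 + 98)) = √(213767/111104 + 31) = √(3657991/111104) = √1587568094/6944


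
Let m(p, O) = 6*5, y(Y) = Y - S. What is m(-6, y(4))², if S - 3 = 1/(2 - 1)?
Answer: 900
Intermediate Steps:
S = 4 (S = 3 + 1/(2 - 1) = 3 + 1/1 = 3 + 1 = 4)
y(Y) = -4 + Y (y(Y) = Y - 1*4 = Y - 4 = -4 + Y)
m(p, O) = 30
m(-6, y(4))² = 30² = 900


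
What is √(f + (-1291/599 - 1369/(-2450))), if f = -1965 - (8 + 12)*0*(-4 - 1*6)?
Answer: I*√3457522245462/41930 ≈ 44.346*I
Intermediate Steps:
f = -1965 (f = -1965 - 20*0*(-4 - 6) = -1965 - 20*0*(-10) = -1965 - 20*0 = -1965 - 1*0 = -1965 + 0 = -1965)
√(f + (-1291/599 - 1369/(-2450))) = √(-1965 + (-1291/599 - 1369/(-2450))) = √(-1965 + (-1291*1/599 - 1369*(-1/2450))) = √(-1965 + (-1291/599 + 1369/2450)) = √(-1965 - 2342919/1467550) = √(-2886078669/1467550) = I*√3457522245462/41930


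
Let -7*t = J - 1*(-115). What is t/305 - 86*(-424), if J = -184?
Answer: 77850709/2135 ≈ 36464.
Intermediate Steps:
t = 69/7 (t = -(-184 - 1*(-115))/7 = -(-184 + 115)/7 = -1/7*(-69) = 69/7 ≈ 9.8571)
t/305 - 86*(-424) = (69/7)/305 - 86*(-424) = (69/7)*(1/305) + 36464 = 69/2135 + 36464 = 77850709/2135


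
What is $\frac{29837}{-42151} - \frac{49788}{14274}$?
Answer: $- \frac{2299187}{547963} \approx -4.1959$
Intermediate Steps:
$\frac{29837}{-42151} - \frac{49788}{14274} = 29837 \left(- \frac{1}{42151}\right) - \frac{2766}{793} = - \frac{29837}{42151} - \frac{2766}{793} = - \frac{2299187}{547963}$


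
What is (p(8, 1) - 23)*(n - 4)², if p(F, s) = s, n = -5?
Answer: -1782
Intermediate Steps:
(p(8, 1) - 23)*(n - 4)² = (1 - 23)*(-5 - 4)² = -22*(-9)² = -22*81 = -1782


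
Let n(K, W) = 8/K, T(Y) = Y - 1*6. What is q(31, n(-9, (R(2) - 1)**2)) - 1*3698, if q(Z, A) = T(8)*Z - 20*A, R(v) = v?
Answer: -32564/9 ≈ -3618.2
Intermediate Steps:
T(Y) = -6 + Y (T(Y) = Y - 6 = -6 + Y)
q(Z, A) = -20*A + 2*Z (q(Z, A) = (-6 + 8)*Z - 20*A = 2*Z - 20*A = -20*A + 2*Z)
q(31, n(-9, (R(2) - 1)**2)) - 1*3698 = (-160/(-9) + 2*31) - 1*3698 = (-160*(-1)/9 + 62) - 3698 = (-20*(-8/9) + 62) - 3698 = (160/9 + 62) - 3698 = 718/9 - 3698 = -32564/9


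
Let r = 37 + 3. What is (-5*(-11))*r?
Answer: 2200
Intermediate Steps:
r = 40
(-5*(-11))*r = -5*(-11)*40 = 55*40 = 2200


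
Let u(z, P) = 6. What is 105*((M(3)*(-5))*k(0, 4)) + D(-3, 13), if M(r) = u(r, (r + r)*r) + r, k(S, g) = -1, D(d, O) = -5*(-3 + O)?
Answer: 4675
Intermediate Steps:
D(d, O) = 15 - 5*O
M(r) = 6 + r
105*((M(3)*(-5))*k(0, 4)) + D(-3, 13) = 105*(((6 + 3)*(-5))*(-1)) + (15 - 5*13) = 105*((9*(-5))*(-1)) + (15 - 65) = 105*(-45*(-1)) - 50 = 105*45 - 50 = 4725 - 50 = 4675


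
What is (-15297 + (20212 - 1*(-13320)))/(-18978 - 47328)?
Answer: -18235/66306 ≈ -0.27501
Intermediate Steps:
(-15297 + (20212 - 1*(-13320)))/(-18978 - 47328) = (-15297 + (20212 + 13320))/(-66306) = (-15297 + 33532)*(-1/66306) = 18235*(-1/66306) = -18235/66306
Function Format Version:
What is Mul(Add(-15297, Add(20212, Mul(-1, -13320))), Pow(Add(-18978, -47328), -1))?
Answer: Rational(-18235, 66306) ≈ -0.27501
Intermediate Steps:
Mul(Add(-15297, Add(20212, Mul(-1, -13320))), Pow(Add(-18978, -47328), -1)) = Mul(Add(-15297, Add(20212, 13320)), Pow(-66306, -1)) = Mul(Add(-15297, 33532), Rational(-1, 66306)) = Mul(18235, Rational(-1, 66306)) = Rational(-18235, 66306)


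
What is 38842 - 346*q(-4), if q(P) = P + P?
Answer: 41610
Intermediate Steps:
q(P) = 2*P
38842 - 346*q(-4) = 38842 - 692*(-4) = 38842 - 346*(-8) = 38842 + 2768 = 41610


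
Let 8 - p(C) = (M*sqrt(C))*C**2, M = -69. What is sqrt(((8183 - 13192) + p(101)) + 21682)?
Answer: sqrt(16681 + 703869*sqrt(101)) ≈ 2662.8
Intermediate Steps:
p(C) = 8 + 69*C**(5/2) (p(C) = 8 - (-69*sqrt(C))*C**2 = 8 - (-69)*C**(5/2) = 8 + 69*C**(5/2))
sqrt(((8183 - 13192) + p(101)) + 21682) = sqrt(((8183 - 13192) + (8 + 69*101**(5/2))) + 21682) = sqrt((-5009 + (8 + 69*(10201*sqrt(101)))) + 21682) = sqrt((-5009 + (8 + 703869*sqrt(101))) + 21682) = sqrt((-5001 + 703869*sqrt(101)) + 21682) = sqrt(16681 + 703869*sqrt(101))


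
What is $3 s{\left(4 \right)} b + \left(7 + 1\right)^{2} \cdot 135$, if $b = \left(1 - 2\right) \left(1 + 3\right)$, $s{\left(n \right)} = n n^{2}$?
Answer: $7872$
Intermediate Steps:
$s{\left(n \right)} = n^{3}$
$b = -4$ ($b = \left(-1\right) 4 = -4$)
$3 s{\left(4 \right)} b + \left(7 + 1\right)^{2} \cdot 135 = 3 \cdot 4^{3} \left(-4\right) + \left(7 + 1\right)^{2} \cdot 135 = 3 \cdot 64 \left(-4\right) + 8^{2} \cdot 135 = 192 \left(-4\right) + 64 \cdot 135 = -768 + 8640 = 7872$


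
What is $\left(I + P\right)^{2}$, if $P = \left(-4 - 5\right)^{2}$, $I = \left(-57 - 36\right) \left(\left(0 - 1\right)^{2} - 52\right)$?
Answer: $23270976$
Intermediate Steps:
$I = 4743$ ($I = - 93 \left(\left(-1\right)^{2} - 52\right) = - 93 \left(1 - 52\right) = \left(-93\right) \left(-51\right) = 4743$)
$P = 81$ ($P = \left(-9\right)^{2} = 81$)
$\left(I + P\right)^{2} = \left(4743 + 81\right)^{2} = 4824^{2} = 23270976$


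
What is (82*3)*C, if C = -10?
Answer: -2460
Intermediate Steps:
(82*3)*C = (82*3)*(-10) = 246*(-10) = -2460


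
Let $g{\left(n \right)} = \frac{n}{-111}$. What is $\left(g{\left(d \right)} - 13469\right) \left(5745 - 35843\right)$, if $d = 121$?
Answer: $\frac{45001927640}{111} \approx 4.0542 \cdot 10^{8}$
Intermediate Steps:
$g{\left(n \right)} = - \frac{n}{111}$ ($g{\left(n \right)} = n \left(- \frac{1}{111}\right) = - \frac{n}{111}$)
$\left(g{\left(d \right)} - 13469\right) \left(5745 - 35843\right) = \left(\left(- \frac{1}{111}\right) 121 - 13469\right) \left(5745 - 35843\right) = \left(- \frac{121}{111} - 13469\right) \left(-30098\right) = \left(- \frac{1495180}{111}\right) \left(-30098\right) = \frac{45001927640}{111}$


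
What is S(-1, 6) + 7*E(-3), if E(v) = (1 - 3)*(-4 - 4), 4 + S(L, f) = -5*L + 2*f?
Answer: 125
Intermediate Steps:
S(L, f) = -4 - 5*L + 2*f (S(L, f) = -4 + (-5*L + 2*f) = -4 - 5*L + 2*f)
E(v) = 16 (E(v) = -2*(-8) = 16)
S(-1, 6) + 7*E(-3) = (-4 - 5*(-1) + 2*6) + 7*16 = (-4 + 5 + 12) + 112 = 13 + 112 = 125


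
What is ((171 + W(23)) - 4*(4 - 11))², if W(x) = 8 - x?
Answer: 33856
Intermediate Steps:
((171 + W(23)) - 4*(4 - 11))² = ((171 + (8 - 1*23)) - 4*(4 - 11))² = ((171 + (8 - 23)) - 4*(-7))² = ((171 - 15) + 28)² = (156 + 28)² = 184² = 33856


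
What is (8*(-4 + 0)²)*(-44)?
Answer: -5632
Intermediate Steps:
(8*(-4 + 0)²)*(-44) = (8*(-4)²)*(-44) = (8*16)*(-44) = 128*(-44) = -5632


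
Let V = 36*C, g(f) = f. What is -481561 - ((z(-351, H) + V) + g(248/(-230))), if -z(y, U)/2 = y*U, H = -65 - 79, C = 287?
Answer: -44942451/115 ≈ -3.9080e+5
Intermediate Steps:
V = 10332 (V = 36*287 = 10332)
H = -144
z(y, U) = -2*U*y (z(y, U) = -2*y*U = -2*U*y)
-481561 - ((z(-351, H) + V) + g(248/(-230))) = -481561 - ((-2*(-144)*(-351) + 10332) + 248/(-230)) = -481561 - ((-101088 + 10332) + 248*(-1/230)) = -481561 - (-90756 - 124/115) = -481561 - 1*(-10437064/115) = -481561 + 10437064/115 = -44942451/115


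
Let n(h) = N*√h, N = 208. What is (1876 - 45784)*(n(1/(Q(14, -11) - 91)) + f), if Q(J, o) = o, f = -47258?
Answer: 2075004264 - 1522144*I*√102/17 ≈ 2.075e+9 - 9.0429e+5*I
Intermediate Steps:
n(h) = 208*√h
(1876 - 45784)*(n(1/(Q(14, -11) - 91)) + f) = (1876 - 45784)*(208*√(1/(-11 - 91)) - 47258) = -43908*(208*√(1/(-102)) - 47258) = -43908*(208*√(-1/102) - 47258) = -43908*(208*(I*√102/102) - 47258) = -43908*(104*I*√102/51 - 47258) = -43908*(-47258 + 104*I*√102/51) = 2075004264 - 1522144*I*√102/17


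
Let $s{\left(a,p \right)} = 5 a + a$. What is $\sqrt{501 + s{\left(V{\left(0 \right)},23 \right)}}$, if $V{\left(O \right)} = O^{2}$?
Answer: $\sqrt{501} \approx 22.383$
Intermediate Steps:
$s{\left(a,p \right)} = 6 a$
$\sqrt{501 + s{\left(V{\left(0 \right)},23 \right)}} = \sqrt{501 + 6 \cdot 0^{2}} = \sqrt{501 + 6 \cdot 0} = \sqrt{501 + 0} = \sqrt{501}$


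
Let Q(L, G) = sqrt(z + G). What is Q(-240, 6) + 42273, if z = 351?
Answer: 42273 + sqrt(357) ≈ 42292.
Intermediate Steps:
Q(L, G) = sqrt(351 + G)
Q(-240, 6) + 42273 = sqrt(351 + 6) + 42273 = sqrt(357) + 42273 = 42273 + sqrt(357)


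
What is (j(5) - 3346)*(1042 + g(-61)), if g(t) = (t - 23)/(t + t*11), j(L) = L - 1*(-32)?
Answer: -210349821/61 ≈ -3.4484e+6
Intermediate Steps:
j(L) = 32 + L (j(L) = L + 32 = 32 + L)
g(t) = (-23 + t)/(12*t) (g(t) = (-23 + t)/(t + 11*t) = (-23 + t)/((12*t)) = (-23 + t)*(1/(12*t)) = (-23 + t)/(12*t))
(j(5) - 3346)*(1042 + g(-61)) = ((32 + 5) - 3346)*(1042 + (1/12)*(-23 - 61)/(-61)) = (37 - 3346)*(1042 + (1/12)*(-1/61)*(-84)) = -3309*(1042 + 7/61) = -3309*63569/61 = -210349821/61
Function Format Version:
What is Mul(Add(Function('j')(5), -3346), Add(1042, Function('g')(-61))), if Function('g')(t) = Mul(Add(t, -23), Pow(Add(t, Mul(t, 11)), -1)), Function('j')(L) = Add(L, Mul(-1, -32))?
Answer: Rational(-210349821, 61) ≈ -3.4484e+6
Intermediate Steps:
Function('j')(L) = Add(32, L) (Function('j')(L) = Add(L, 32) = Add(32, L))
Function('g')(t) = Mul(Rational(1, 12), Pow(t, -1), Add(-23, t)) (Function('g')(t) = Mul(Add(-23, t), Pow(Add(t, Mul(11, t)), -1)) = Mul(Add(-23, t), Pow(Mul(12, t), -1)) = Mul(Add(-23, t), Mul(Rational(1, 12), Pow(t, -1))) = Mul(Rational(1, 12), Pow(t, -1), Add(-23, t)))
Mul(Add(Function('j')(5), -3346), Add(1042, Function('g')(-61))) = Mul(Add(Add(32, 5), -3346), Add(1042, Mul(Rational(1, 12), Pow(-61, -1), Add(-23, -61)))) = Mul(Add(37, -3346), Add(1042, Mul(Rational(1, 12), Rational(-1, 61), -84))) = Mul(-3309, Add(1042, Rational(7, 61))) = Mul(-3309, Rational(63569, 61)) = Rational(-210349821, 61)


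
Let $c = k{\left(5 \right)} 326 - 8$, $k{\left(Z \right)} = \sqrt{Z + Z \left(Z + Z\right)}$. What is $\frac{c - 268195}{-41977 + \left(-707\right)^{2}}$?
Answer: $- \frac{89401}{152624} + \frac{163 \sqrt{55}}{228936} \approx -0.58048$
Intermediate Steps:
$k{\left(Z \right)} = \sqrt{Z + 2 Z^{2}}$ ($k{\left(Z \right)} = \sqrt{Z + Z 2 Z} = \sqrt{Z + 2 Z^{2}}$)
$c = -8 + 326 \sqrt{55}$ ($c = \sqrt{5 \left(1 + 2 \cdot 5\right)} 326 - 8 = \sqrt{5 \left(1 + 10\right)} 326 - 8 = \sqrt{5 \cdot 11} \cdot 326 - 8 = \sqrt{55} \cdot 326 - 8 = 326 \sqrt{55} - 8 = -8 + 326 \sqrt{55} \approx 2409.7$)
$\frac{c - 268195}{-41977 + \left(-707\right)^{2}} = \frac{\left(-8 + 326 \sqrt{55}\right) - 268195}{-41977 + \left(-707\right)^{2}} = \frac{-268203 + 326 \sqrt{55}}{-41977 + 499849} = \frac{-268203 + 326 \sqrt{55}}{457872} = \left(-268203 + 326 \sqrt{55}\right) \frac{1}{457872} = - \frac{89401}{152624} + \frac{163 \sqrt{55}}{228936}$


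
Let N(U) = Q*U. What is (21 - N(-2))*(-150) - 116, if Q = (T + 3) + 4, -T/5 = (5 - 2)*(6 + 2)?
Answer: 30634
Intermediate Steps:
T = -120 (T = -5*(5 - 2)*(6 + 2) = -15*8 = -5*24 = -120)
Q = -113 (Q = (-120 + 3) + 4 = -117 + 4 = -113)
N(U) = -113*U
(21 - N(-2))*(-150) - 116 = (21 - (-113)*(-2))*(-150) - 116 = (21 - 1*226)*(-150) - 116 = (21 - 226)*(-150) - 116 = -205*(-150) - 116 = 30750 - 116 = 30634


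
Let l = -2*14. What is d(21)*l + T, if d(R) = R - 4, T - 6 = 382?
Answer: -88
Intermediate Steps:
T = 388 (T = 6 + 382 = 388)
d(R) = -4 + R
l = -28
d(21)*l + T = (-4 + 21)*(-28) + 388 = 17*(-28) + 388 = -476 + 388 = -88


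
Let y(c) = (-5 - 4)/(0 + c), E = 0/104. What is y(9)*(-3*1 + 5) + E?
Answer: -2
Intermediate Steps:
E = 0 (E = 0*(1/104) = 0)
y(c) = -9/c
y(9)*(-3*1 + 5) + E = (-9/9)*(-3*1 + 5) + 0 = (-9*⅑)*(-3 + 5) + 0 = -1*2 + 0 = -2 + 0 = -2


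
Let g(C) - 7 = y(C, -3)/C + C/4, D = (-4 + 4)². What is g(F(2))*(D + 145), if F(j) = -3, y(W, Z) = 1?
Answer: 10295/12 ≈ 857.92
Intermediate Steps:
D = 0 (D = 0² = 0)
g(C) = 7 + 1/C + C/4 (g(C) = 7 + (1/C + C/4) = 7 + 1/C + C/4)
g(F(2))*(D + 145) = (7 + 1/(-3) + (¼)*(-3))*(0 + 145) = (7 - ⅓ - ¾)*145 = (71/12)*145 = 10295/12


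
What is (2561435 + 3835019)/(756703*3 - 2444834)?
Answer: -6396454/174725 ≈ -36.609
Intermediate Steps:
(2561435 + 3835019)/(756703*3 - 2444834) = 6396454/(2270109 - 2444834) = 6396454/(-174725) = 6396454*(-1/174725) = -6396454/174725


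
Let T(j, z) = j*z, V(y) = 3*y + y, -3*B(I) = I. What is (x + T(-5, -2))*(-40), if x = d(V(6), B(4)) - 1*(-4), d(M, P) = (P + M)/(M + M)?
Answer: -5210/9 ≈ -578.89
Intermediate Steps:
B(I) = -I/3
V(y) = 4*y
d(M, P) = (M + P)/(2*M) (d(M, P) = (M + P)/((2*M)) = (M + P)*(1/(2*M)) = (M + P)/(2*M))
x = 161/36 (x = (4*6 - ⅓*4)/(2*((4*6))) - 1*(-4) = (½)*(24 - 4/3)/24 + 4 = (½)*(1/24)*(68/3) + 4 = 17/36 + 4 = 161/36 ≈ 4.4722)
(x + T(-5, -2))*(-40) = (161/36 - 5*(-2))*(-40) = (161/36 + 10)*(-40) = (521/36)*(-40) = -5210/9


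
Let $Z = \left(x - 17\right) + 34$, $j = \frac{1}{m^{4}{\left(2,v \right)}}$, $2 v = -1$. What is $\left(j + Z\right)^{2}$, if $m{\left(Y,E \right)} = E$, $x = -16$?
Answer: $289$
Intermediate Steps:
$v = - \frac{1}{2}$ ($v = \frac{1}{2} \left(-1\right) = - \frac{1}{2} \approx -0.5$)
$j = 16$ ($j = \frac{1}{\left(- \frac{1}{2}\right)^{4}} = \frac{1}{\frac{1}{16}} = 16$)
$Z = 1$ ($Z = \left(-16 - 17\right) + 34 = -33 + 34 = 1$)
$\left(j + Z\right)^{2} = \left(16 + 1\right)^{2} = 17^{2} = 289$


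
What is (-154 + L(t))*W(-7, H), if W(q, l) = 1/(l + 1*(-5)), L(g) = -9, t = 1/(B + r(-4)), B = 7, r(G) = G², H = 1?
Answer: 163/4 ≈ 40.750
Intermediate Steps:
t = 1/23 (t = 1/(7 + (-4)²) = 1/(7 + 16) = 1/23 ≈ 0.043478)
W(q, l) = 1/(-5 + l) (W(q, l) = 1/(l - 5) = 1/(-5 + l))
(-154 + L(t))*W(-7, H) = (-154 - 9)/(-5 + 1) = -163/(-4) = -163*(-¼) = 163/4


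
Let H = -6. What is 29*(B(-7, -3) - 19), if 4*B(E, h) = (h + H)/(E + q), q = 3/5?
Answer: -69223/128 ≈ -540.80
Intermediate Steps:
q = 3/5 (q = 3*(1/5) = 3/5 ≈ 0.60000)
B(E, h) = (-6 + h)/(4*(3/5 + E)) (B(E, h) = ((h - 6)/(E + 3/5))/4 = ((-6 + h)/(3/5 + E))/4 = (-6 + h)/(4*(3/5 + E)))
29*(B(-7, -3) - 19) = 29*(5*(-6 - 3)/(4*(3 + 5*(-7))) - 19) = 29*((5/4)*(-9)/(3 - 35) - 19) = 29*((5/4)*(-9)/(-32) - 19) = 29*((5/4)*(-1/32)*(-9) - 19) = 29*(45/128 - 19) = 29*(-2387/128) = -69223/128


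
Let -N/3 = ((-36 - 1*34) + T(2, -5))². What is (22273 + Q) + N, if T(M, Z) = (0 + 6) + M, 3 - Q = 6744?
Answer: 4000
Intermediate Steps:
Q = -6741 (Q = 3 - 1*6744 = 3 - 6744 = -6741)
T(M, Z) = 6 + M
N = -11532 (N = -3*((-36 - 1*34) + (6 + 2))² = -3*((-36 - 34) + 8)² = -3*(-70 + 8)² = -3*(-62)² = -3*3844 = -11532)
(22273 + Q) + N = (22273 - 6741) - 11532 = 15532 - 11532 = 4000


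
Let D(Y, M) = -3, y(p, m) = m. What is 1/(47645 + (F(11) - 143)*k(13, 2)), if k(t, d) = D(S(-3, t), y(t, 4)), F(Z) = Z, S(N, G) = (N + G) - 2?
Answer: 1/48041 ≈ 2.0816e-5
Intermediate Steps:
S(N, G) = -2 + G + N (S(N, G) = (G + N) - 2 = -2 + G + N)
k(t, d) = -3
1/(47645 + (F(11) - 143)*k(13, 2)) = 1/(47645 + (11 - 143)*(-3)) = 1/(47645 - 132*(-3)) = 1/(47645 + 396) = 1/48041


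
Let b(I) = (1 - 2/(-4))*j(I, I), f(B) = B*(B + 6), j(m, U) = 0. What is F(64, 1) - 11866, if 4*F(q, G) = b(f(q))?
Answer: -11866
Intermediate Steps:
f(B) = B*(6 + B)
b(I) = 0 (b(I) = (1 - 2/(-4))*0 = (1 - 2*(-¼))*0 = (1 + ½)*0 = (3/2)*0 = 0)
F(q, G) = 0 (F(q, G) = (¼)*0 = 0)
F(64, 1) - 11866 = 0 - 11866 = -11866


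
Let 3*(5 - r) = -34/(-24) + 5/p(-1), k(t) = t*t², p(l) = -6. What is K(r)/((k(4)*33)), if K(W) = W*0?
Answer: 0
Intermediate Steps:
k(t) = t³
r = 173/36 (r = 5 - (-34/(-24) + 5/(-6))/3 = 5 - (-34*(-1/24) + 5*(-⅙))/3 = 5 - (17/12 - ⅚)/3 = 5 - ⅓*7/12 = 5 - 7/36 = 173/36 ≈ 4.8056)
K(W) = 0
K(r)/((k(4)*33)) = 0/((4³*33)) = 0/((64*33)) = 0/2112 = 0*(1/2112) = 0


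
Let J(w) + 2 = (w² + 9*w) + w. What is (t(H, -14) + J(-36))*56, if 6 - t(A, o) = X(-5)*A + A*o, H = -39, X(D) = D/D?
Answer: 24248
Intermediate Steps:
J(w) = -2 + w² + 10*w (J(w) = -2 + ((w² + 9*w) + w) = -2 + (w² + 10*w) = -2 + w² + 10*w)
X(D) = 1
t(A, o) = 6 - A - A*o (t(A, o) = 6 - (1*A + A*o) = 6 - (A + A*o) = 6 + (-A - A*o) = 6 - A - A*o)
(t(H, -14) + J(-36))*56 = ((6 - 1*(-39) - 1*(-39)*(-14)) + (-2 + (-36)² + 10*(-36)))*56 = ((6 + 39 - 546) + (-2 + 1296 - 360))*56 = (-501 + 934)*56 = 433*56 = 24248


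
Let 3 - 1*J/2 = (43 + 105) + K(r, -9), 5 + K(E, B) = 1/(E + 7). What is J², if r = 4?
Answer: 9498724/121 ≈ 78502.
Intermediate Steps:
K(E, B) = -5 + 1/(7 + E) (K(E, B) = -5 + 1/(E + 7) = -5 + 1/(7 + E))
J = -3082/11 (J = 6 - 2*((43 + 105) + (-34 - 5*4)/(7 + 4)) = 6 - 2*(148 + (-34 - 20)/11) = 6 - 2*(148 + (1/11)*(-54)) = 6 - 2*(148 - 54/11) = 6 - 2*1574/11 = 6 - 3148/11 = -3082/11 ≈ -280.18)
J² = (-3082/11)² = 9498724/121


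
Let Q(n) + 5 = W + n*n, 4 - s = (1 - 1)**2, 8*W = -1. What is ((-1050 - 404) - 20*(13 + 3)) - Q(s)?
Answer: -14279/8 ≈ -1784.9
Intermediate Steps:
W = -1/8 (W = (1/8)*(-1) = -1/8 ≈ -0.12500)
s = 4 (s = 4 - (1 - 1)**2 = 4 - 1*0**2 = 4 - 1*0 = 4 + 0 = 4)
Q(n) = -41/8 + n**2 (Q(n) = -5 + (-1/8 + n*n) = -5 + (-1/8 + n**2) = -41/8 + n**2)
((-1050 - 404) - 20*(13 + 3)) - Q(s) = ((-1050 - 404) - 20*(13 + 3)) - (-41/8 + 4**2) = (-1454 - 20*16) - (-41/8 + 16) = (-1454 - 320) - 1*87/8 = -1774 - 87/8 = -14279/8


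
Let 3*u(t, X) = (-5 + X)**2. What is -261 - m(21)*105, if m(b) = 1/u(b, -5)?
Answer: -5283/20 ≈ -264.15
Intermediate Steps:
u(t, X) = (-5 + X)**2/3
m(b) = 3/100 (m(b) = 1/((-5 - 5)**2/3) = 1/((1/3)*(-10)**2) = 1/((1/3)*100) = 1/(100/3) = 3/100)
-261 - m(21)*105 = -261 - 1*3/100*105 = -261 - 3/100*105 = -261 - 63/20 = -5283/20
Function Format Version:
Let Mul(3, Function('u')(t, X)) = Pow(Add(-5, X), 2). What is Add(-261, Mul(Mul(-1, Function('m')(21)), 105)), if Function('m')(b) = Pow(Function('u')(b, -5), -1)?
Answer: Rational(-5283, 20) ≈ -264.15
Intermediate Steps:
Function('u')(t, X) = Mul(Rational(1, 3), Pow(Add(-5, X), 2))
Function('m')(b) = Rational(3, 100) (Function('m')(b) = Pow(Mul(Rational(1, 3), Pow(Add(-5, -5), 2)), -1) = Pow(Mul(Rational(1, 3), Pow(-10, 2)), -1) = Pow(Mul(Rational(1, 3), 100), -1) = Pow(Rational(100, 3), -1) = Rational(3, 100))
Add(-261, Mul(Mul(-1, Function('m')(21)), 105)) = Add(-261, Mul(Mul(-1, Rational(3, 100)), 105)) = Add(-261, Mul(Rational(-3, 100), 105)) = Add(-261, Rational(-63, 20)) = Rational(-5283, 20)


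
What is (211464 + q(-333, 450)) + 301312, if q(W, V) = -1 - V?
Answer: 512325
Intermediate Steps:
(211464 + q(-333, 450)) + 301312 = (211464 + (-1 - 1*450)) + 301312 = (211464 + (-1 - 450)) + 301312 = (211464 - 451) + 301312 = 211013 + 301312 = 512325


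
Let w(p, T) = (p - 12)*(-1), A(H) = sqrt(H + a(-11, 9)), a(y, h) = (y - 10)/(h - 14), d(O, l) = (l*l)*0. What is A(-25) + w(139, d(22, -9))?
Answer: -127 + 2*I*sqrt(130)/5 ≈ -127.0 + 4.5607*I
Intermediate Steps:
d(O, l) = 0 (d(O, l) = l**2*0 = 0)
a(y, h) = (-10 + y)/(-14 + h)
A(H) = sqrt(21/5 + H) (A(H) = sqrt(H + (-10 - 11)/(-14 + 9)) = sqrt(H - 21/(-5)) = sqrt(H - 1/5*(-21)) = sqrt(H + 21/5) = sqrt(21/5 + H))
w(p, T) = 12 - p (w(p, T) = (-12 + p)*(-1) = 12 - p)
A(-25) + w(139, d(22, -9)) = sqrt(105 + 25*(-25))/5 + (12 - 1*139) = sqrt(105 - 625)/5 + (12 - 139) = sqrt(-520)/5 - 127 = (2*I*sqrt(130))/5 - 127 = 2*I*sqrt(130)/5 - 127 = -127 + 2*I*sqrt(130)/5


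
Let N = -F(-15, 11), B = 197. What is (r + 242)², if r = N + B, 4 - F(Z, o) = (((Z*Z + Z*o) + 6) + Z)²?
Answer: 9217296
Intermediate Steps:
F(Z, o) = 4 - (6 + Z + Z² + Z*o)² (F(Z, o) = 4 - (((Z*Z + Z*o) + 6) + Z)² = 4 - (((Z² + Z*o) + 6) + Z)² = 4 - ((6 + Z² + Z*o) + Z)² = 4 - (6 + Z + Z² + Z*o)²)
N = 2597 (N = -(4 - (6 - 15 + (-15)² - 15*11)²) = -(4 - (6 - 15 + 225 - 165)²) = -(4 - 1*51²) = -(4 - 1*2601) = -(4 - 2601) = -1*(-2597) = 2597)
r = 2794 (r = 2597 + 197 = 2794)
(r + 242)² = (2794 + 242)² = 3036² = 9217296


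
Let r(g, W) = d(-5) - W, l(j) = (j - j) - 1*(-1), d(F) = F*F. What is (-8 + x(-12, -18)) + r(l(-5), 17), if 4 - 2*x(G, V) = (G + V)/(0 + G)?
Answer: ¾ ≈ 0.75000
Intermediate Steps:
d(F) = F²
x(G, V) = 2 - (G + V)/(2*G) (x(G, V) = 2 - (G + V)/(2*(0 + G)) = 2 - (G + V)/(2*G))
l(j) = 1 (l(j) = 0 + 1 = 1)
r(g, W) = 25 - W (r(g, W) = (-5)² - W = 25 - W)
(-8 + x(-12, -18)) + r(l(-5), 17) = (-8 + (½)*(-1*(-18) + 3*(-12))/(-12)) + (25 - 1*17) = (-8 + (½)*(-1/12)*(18 - 36)) + (25 - 17) = (-8 + (½)*(-1/12)*(-18)) + 8 = (-8 + ¾) + 8 = -29/4 + 8 = ¾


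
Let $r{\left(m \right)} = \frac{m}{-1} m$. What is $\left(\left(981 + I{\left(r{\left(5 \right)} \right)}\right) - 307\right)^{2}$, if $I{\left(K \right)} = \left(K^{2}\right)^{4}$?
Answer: $23283064571075439907401$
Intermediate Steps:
$r{\left(m \right)} = - m^{2}$ ($r{\left(m \right)} = m \left(-1\right) m = - m m = - m^{2}$)
$I{\left(K \right)} = K^{8}$
$\left(\left(981 + I{\left(r{\left(5 \right)} \right)}\right) - 307\right)^{2} = \left(\left(981 + \left(- 5^{2}\right)^{8}\right) - 307\right)^{2} = \left(\left(981 + \left(\left(-1\right) 25\right)^{8}\right) - 307\right)^{2} = \left(\left(981 + \left(-25\right)^{8}\right) - 307\right)^{2} = \left(\left(981 + 152587890625\right) - 307\right)^{2} = \left(152587891606 - 307\right)^{2} = 152587891299^{2} = 23283064571075439907401$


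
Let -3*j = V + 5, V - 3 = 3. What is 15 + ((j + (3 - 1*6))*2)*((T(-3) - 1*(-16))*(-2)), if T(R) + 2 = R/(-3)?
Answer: 415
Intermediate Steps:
V = 6 (V = 3 + 3 = 6)
T(R) = -2 - R/3 (T(R) = -2 + R/(-3) = -2 + R*(-⅓) = -2 - R/3)
j = -11/3 (j = -(6 + 5)/3 = -⅓*11 = -11/3 ≈ -3.6667)
15 + ((j + (3 - 1*6))*2)*((T(-3) - 1*(-16))*(-2)) = 15 + ((-11/3 + (3 - 1*6))*2)*(((-2 - ⅓*(-3)) - 1*(-16))*(-2)) = 15 + ((-11/3 + (3 - 6))*2)*(((-2 + 1) + 16)*(-2)) = 15 + ((-11/3 - 3)*2)*((-1 + 16)*(-2)) = 15 + (-20/3*2)*(15*(-2)) = 15 - 40/3*(-30) = 15 + 400 = 415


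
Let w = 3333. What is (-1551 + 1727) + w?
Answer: 3509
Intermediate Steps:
(-1551 + 1727) + w = (-1551 + 1727) + 3333 = 176 + 3333 = 3509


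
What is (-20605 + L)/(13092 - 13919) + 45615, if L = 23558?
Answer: 37720652/827 ≈ 45611.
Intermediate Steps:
(-20605 + L)/(13092 - 13919) + 45615 = (-20605 + 23558)/(13092 - 13919) + 45615 = 2953/(-827) + 45615 = 2953*(-1/827) + 45615 = -2953/827 + 45615 = 37720652/827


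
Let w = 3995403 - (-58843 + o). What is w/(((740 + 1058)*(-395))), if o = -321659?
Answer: -875181/142042 ≈ -6.1614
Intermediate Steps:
w = 4375905 (w = 3995403 - (-58843 - 321659) = 3995403 - 1*(-380502) = 3995403 + 380502 = 4375905)
w/(((740 + 1058)*(-395))) = 4375905/(((740 + 1058)*(-395))) = 4375905/((1798*(-395))) = 4375905/(-710210) = 4375905*(-1/710210) = -875181/142042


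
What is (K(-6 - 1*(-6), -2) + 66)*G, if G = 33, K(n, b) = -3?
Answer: 2079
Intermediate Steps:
(K(-6 - 1*(-6), -2) + 66)*G = (-3 + 66)*33 = 63*33 = 2079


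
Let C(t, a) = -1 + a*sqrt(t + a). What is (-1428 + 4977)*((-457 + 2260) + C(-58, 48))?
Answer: 6395298 + 170352*I*sqrt(10) ≈ 6.3953e+6 + 5.387e+5*I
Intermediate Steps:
C(t, a) = -1 + a*sqrt(a + t)
(-1428 + 4977)*((-457 + 2260) + C(-58, 48)) = (-1428 + 4977)*((-457 + 2260) + (-1 + 48*sqrt(48 - 58))) = 3549*(1803 + (-1 + 48*sqrt(-10))) = 3549*(1803 + (-1 + 48*(I*sqrt(10)))) = 3549*(1803 + (-1 + 48*I*sqrt(10))) = 3549*(1802 + 48*I*sqrt(10)) = 6395298 + 170352*I*sqrt(10)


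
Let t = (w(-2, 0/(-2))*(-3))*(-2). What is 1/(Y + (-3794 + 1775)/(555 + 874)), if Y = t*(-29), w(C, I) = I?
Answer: -1429/2019 ≈ -0.70778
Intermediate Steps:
t = 0 (t = ((0/(-2))*(-3))*(-2) = ((0*(-½))*(-3))*(-2) = (0*(-3))*(-2) = 0*(-2) = 0)
Y = 0 (Y = 0*(-29) = 0)
1/(Y + (-3794 + 1775)/(555 + 874)) = 1/(0 + (-3794 + 1775)/(555 + 874)) = 1/(0 - 2019/1429) = 1/(-2019/1429) = -1429/2019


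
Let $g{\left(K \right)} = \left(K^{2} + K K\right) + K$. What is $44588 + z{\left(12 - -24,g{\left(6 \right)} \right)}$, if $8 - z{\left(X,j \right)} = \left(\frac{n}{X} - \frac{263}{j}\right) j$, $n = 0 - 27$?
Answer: $\frac{89835}{2} \approx 44918.0$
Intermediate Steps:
$n = -27$
$g{\left(K \right)} = K + 2 K^{2}$ ($g{\left(K \right)} = \left(K^{2} + K^{2}\right) + K = 2 K^{2} + K = K + 2 K^{2}$)
$z{\left(X,j \right)} = 8 - j \left(- \frac{263}{j} - \frac{27}{X}\right)$ ($z{\left(X,j \right)} = 8 - \left(- \frac{27}{X} - \frac{263}{j}\right) j = 8 - \left(- \frac{263}{j} - \frac{27}{X}\right) j = 8 - j \left(- \frac{263}{j} - \frac{27}{X}\right)$)
$44588 + z{\left(12 - -24,g{\left(6 \right)} \right)} = 44588 + \left(271 + \frac{27 \cdot 6 \left(1 + 2 \cdot 6\right)}{12 - -24}\right) = 44588 + \left(271 + \frac{27 \cdot 6 \left(1 + 12\right)}{12 + 24}\right) = 44588 + \left(271 + \frac{27 \cdot 6 \cdot 13}{36}\right) = 44588 + \left(271 + 27 \cdot 78 \cdot \frac{1}{36}\right) = 44588 + \left(271 + \frac{117}{2}\right) = 44588 + \frac{659}{2} = \frac{89835}{2}$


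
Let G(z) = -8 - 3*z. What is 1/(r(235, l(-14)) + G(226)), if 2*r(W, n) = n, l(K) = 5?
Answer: -2/1367 ≈ -0.0014631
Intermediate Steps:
r(W, n) = n/2
1/(r(235, l(-14)) + G(226)) = 1/((½)*5 + (-8 - 3*226)) = 1/(5/2 + (-8 - 678)) = 1/(5/2 - 686) = 1/(-1367/2) = -2/1367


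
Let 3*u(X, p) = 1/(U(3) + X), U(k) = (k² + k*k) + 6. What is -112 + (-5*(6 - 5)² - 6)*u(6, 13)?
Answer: -10091/90 ≈ -112.12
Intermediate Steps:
U(k) = 6 + 2*k² (U(k) = (k² + k²) + 6 = 2*k² + 6 = 6 + 2*k²)
u(X, p) = 1/(3*(24 + X)) (u(X, p) = 1/(3*((6 + 2*3²) + X)) = 1/(3*((6 + 2*9) + X)) = 1/(3*((6 + 18) + X)) = 1/(3*(24 + X)))
-112 + (-5*(6 - 5)² - 6)*u(6, 13) = -112 + (-5*(6 - 5)² - 6)*(1/(3*(24 + 6))) = -112 + (-5*1² - 6)*((⅓)/30) = -112 + (-5*1 - 6)*((⅓)*(1/30)) = -112 + (-5 - 6)*(1/90) = -112 - 11*1/90 = -112 - 11/90 = -10091/90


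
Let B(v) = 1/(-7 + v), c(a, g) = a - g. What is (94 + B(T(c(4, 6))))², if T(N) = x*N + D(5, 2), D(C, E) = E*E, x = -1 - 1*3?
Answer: 221841/25 ≈ 8873.6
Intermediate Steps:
x = -4 (x = -1 - 3 = -4)
D(C, E) = E²
T(N) = 4 - 4*N (T(N) = -4*N + 2² = -4*N + 4 = 4 - 4*N)
(94 + B(T(c(4, 6))))² = (94 + 1/(-7 + (4 - 4*(4 - 1*6))))² = (94 + 1/(-7 + (4 - 4*(4 - 6))))² = (94 + 1/(-7 + (4 - 4*(-2))))² = (94 + 1/(-7 + (4 + 8)))² = (94 + 1/(-7 + 12))² = (94 + 1/5)² = (94 + ⅕)² = (471/5)² = 221841/25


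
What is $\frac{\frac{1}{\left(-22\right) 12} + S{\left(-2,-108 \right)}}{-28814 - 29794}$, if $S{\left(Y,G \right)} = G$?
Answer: $\frac{28513}{15472512} \approx 0.0018428$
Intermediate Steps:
$\frac{\frac{1}{\left(-22\right) 12} + S{\left(-2,-108 \right)}}{-28814 - 29794} = \frac{\frac{1}{\left(-22\right) 12} - 108}{-28814 - 29794} = \frac{\frac{1}{-264} - 108}{-58608} = \left(- \frac{1}{264} - 108\right) \left(- \frac{1}{58608}\right) = \left(- \frac{28513}{264}\right) \left(- \frac{1}{58608}\right) = \frac{28513}{15472512}$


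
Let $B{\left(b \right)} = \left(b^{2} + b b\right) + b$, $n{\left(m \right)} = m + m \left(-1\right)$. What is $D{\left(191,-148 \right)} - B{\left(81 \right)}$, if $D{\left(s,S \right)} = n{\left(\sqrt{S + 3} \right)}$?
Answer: $-13203$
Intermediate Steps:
$n{\left(m \right)} = 0$ ($n{\left(m \right)} = m - m = 0$)
$B{\left(b \right)} = b + 2 b^{2}$ ($B{\left(b \right)} = \left(b^{2} + b^{2}\right) + b = 2 b^{2} + b = b + 2 b^{2}$)
$D{\left(s,S \right)} = 0$
$D{\left(191,-148 \right)} - B{\left(81 \right)} = 0 - 81 \left(1 + 2 \cdot 81\right) = 0 - 81 \left(1 + 162\right) = 0 - 81 \cdot 163 = 0 - 13203 = -13203$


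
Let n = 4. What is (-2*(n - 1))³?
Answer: -216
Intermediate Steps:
(-2*(n - 1))³ = (-2*(4 - 1))³ = (-2*3)³ = (-6)³ = -216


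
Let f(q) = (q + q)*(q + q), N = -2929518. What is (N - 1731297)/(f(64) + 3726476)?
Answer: -310721/249524 ≈ -1.2453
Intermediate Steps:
f(q) = 4*q² (f(q) = (2*q)*(2*q) = 4*q²)
(N - 1731297)/(f(64) + 3726476) = (-2929518 - 1731297)/(4*64² + 3726476) = -4660815/(4*4096 + 3726476) = -4660815/(16384 + 3726476) = -4660815/3742860 = -4660815*1/3742860 = -310721/249524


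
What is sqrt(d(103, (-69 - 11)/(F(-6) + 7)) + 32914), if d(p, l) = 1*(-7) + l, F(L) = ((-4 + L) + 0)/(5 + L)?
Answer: sqrt(9508763)/17 ≈ 181.39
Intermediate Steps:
F(L) = (-4 + L)/(5 + L)
d(p, l) = -7 + l
sqrt(d(103, (-69 - 11)/(F(-6) + 7)) + 32914) = sqrt((-7 + (-69 - 11)/((-4 - 6)/(5 - 6) + 7)) + 32914) = sqrt((-7 - 80/(-10/(-1) + 7)) + 32914) = sqrt((-7 - 80/(-1*(-10) + 7)) + 32914) = sqrt((-7 - 80/(10 + 7)) + 32914) = sqrt((-7 - 80/17) + 32914) = sqrt(-199/17 + 32914) = sqrt(559339/17) = sqrt(9508763)/17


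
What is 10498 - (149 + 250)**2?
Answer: -148703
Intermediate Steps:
10498 - (149 + 250)**2 = 10498 - 1*399**2 = 10498 - 1*159201 = 10498 - 159201 = -148703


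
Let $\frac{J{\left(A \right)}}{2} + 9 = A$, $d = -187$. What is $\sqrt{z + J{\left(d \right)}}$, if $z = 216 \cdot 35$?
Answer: $32 \sqrt{7} \approx 84.664$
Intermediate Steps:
$z = 7560$
$J{\left(A \right)} = -18 + 2 A$
$\sqrt{z + J{\left(d \right)}} = \sqrt{7560 + \left(-18 + 2 \left(-187\right)\right)} = \sqrt{7560 - 392} = \sqrt{7168} = 32 \sqrt{7}$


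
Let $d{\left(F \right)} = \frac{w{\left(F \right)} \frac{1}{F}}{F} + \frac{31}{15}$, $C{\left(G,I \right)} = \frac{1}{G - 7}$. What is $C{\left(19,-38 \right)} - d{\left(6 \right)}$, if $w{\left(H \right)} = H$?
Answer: $- \frac{43}{20} \approx -2.15$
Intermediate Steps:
$C{\left(G,I \right)} = \frac{1}{-7 + G}$
$d{\left(F \right)} = \frac{31}{15} + \frac{1}{F}$ ($d{\left(F \right)} = \frac{F \frac{1}{F}}{F} + \frac{31}{15} = 1 \frac{1}{F} + 31 \cdot \frac{1}{15} = \frac{1}{F} + \frac{31}{15} = \frac{31}{15} + \frac{1}{F}$)
$C{\left(19,-38 \right)} - d{\left(6 \right)} = \frac{1}{-7 + 19} - \left(\frac{31}{15} + \frac{1}{6}\right) = \frac{1}{12} - \left(\frac{31}{15} + \frac{1}{6}\right) = \frac{1}{12} - \frac{67}{30} = - \frac{43}{20}$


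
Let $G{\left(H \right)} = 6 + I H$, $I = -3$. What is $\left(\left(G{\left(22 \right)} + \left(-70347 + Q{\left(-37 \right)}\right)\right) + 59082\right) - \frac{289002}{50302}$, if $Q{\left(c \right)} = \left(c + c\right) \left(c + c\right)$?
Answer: $- \frac{21036100}{3593} \approx -5854.7$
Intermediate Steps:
$G{\left(H \right)} = 6 - 3 H$
$Q{\left(c \right)} = 4 c^{2}$ ($Q{\left(c \right)} = 2 c 2 c = 4 c^{2}$)
$\left(\left(G{\left(22 \right)} + \left(-70347 + Q{\left(-37 \right)}\right)\right) + 59082\right) - \frac{289002}{50302} = \left(\left(\left(6 - 66\right) - \left(70347 - 4 \left(-37\right)^{2}\right)\right) + 59082\right) - \frac{289002}{50302} = \left(\left(\left(6 - 66\right) + \left(-70347 + 4 \cdot 1369\right)\right) + 59082\right) - 289002 \cdot \frac{1}{50302} = \left(\left(-60 + \left(-70347 + 5476\right)\right) + 59082\right) - \frac{20643}{3593} = \left(\left(-60 - 64871\right) + 59082\right) - \frac{20643}{3593} = \left(-64931 + 59082\right) - \frac{20643}{3593} = -5849 - \frac{20643}{3593} = - \frac{21036100}{3593}$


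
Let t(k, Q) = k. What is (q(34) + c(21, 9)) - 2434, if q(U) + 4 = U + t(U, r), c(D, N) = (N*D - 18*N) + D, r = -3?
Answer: -2322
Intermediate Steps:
c(D, N) = D - 18*N + D*N (c(D, N) = (D*N - 18*N) + D = (-18*N + D*N) + D = D - 18*N + D*N)
q(U) = -4 + 2*U (q(U) = -4 + (U + U) = -4 + 2*U)
(q(34) + c(21, 9)) - 2434 = ((-4 + 2*34) + (21 - 18*9 + 21*9)) - 2434 = ((-4 + 68) + (21 - 162 + 189)) - 2434 = (64 + 48) - 2434 = 112 - 2434 = -2322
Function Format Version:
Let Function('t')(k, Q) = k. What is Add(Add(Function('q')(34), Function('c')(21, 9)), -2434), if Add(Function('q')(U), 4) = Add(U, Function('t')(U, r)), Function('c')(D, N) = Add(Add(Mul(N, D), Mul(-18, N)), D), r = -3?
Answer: -2322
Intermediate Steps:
Function('c')(D, N) = Add(D, Mul(-18, N), Mul(D, N)) (Function('c')(D, N) = Add(Add(Mul(D, N), Mul(-18, N)), D) = Add(Add(Mul(-18, N), Mul(D, N)), D) = Add(D, Mul(-18, N), Mul(D, N)))
Function('q')(U) = Add(-4, Mul(2, U)) (Function('q')(U) = Add(-4, Add(U, U)) = Add(-4, Mul(2, U)))
Add(Add(Function('q')(34), Function('c')(21, 9)), -2434) = Add(Add(Add(-4, Mul(2, 34)), Add(21, Mul(-18, 9), Mul(21, 9))), -2434) = Add(Add(Add(-4, 68), Add(21, -162, 189)), -2434) = Add(Add(64, 48), -2434) = Add(112, -2434) = -2322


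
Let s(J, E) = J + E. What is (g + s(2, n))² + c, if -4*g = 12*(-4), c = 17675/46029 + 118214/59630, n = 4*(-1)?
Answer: 2096762384/20482905 ≈ 102.37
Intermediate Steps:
n = -4
s(J, E) = E + J
c = 48471884/20482905 (c = 17675*(1/46029) + 118214*(1/59630) = 17675/46029 + 59107/29815 = 48471884/20482905 ≈ 2.3665)
g = 12 (g = -3*(-4) = -¼*(-48) = 12)
(g + s(2, n))² + c = (12 + (-4 + 2))² + 48471884/20482905 = (12 - 2)² + 48471884/20482905 = 10² + 48471884/20482905 = 100 + 48471884/20482905 = 2096762384/20482905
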